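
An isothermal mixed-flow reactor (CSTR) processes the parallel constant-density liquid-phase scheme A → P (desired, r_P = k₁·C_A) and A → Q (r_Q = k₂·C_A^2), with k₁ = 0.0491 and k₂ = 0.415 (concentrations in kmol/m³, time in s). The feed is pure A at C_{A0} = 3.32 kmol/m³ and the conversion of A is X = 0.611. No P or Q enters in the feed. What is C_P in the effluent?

Exit C_A = C_{A0}(1−X) = 3.32×0.389 = 1.291 kmol/m³.
Rates in a CSTR are evaluated at the outlet concentration: r_P = 0.0491×1.291 = 0.06341, r_Q = 0.415×1.291^2 = 0.6922.
Fraction of consumed A going to P: r_P/(r_P+r_Q) = 0.08392.
C_P = 0.08392·C_{A0}·X = 0.08392×3.32×0.611 = 0.170 kmol/m³.

0.170 kmol/m³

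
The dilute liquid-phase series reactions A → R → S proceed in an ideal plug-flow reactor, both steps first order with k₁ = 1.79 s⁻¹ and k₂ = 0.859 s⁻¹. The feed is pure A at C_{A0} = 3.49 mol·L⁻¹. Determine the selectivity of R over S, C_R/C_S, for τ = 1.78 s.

Solving the coupled first-order balances gives C_R(τ) = [k₁/(k₂−k₁)]·C_{A0}·(e^(−k₁τ) − e^(−k₂τ)).
e^(−k₁τ) = e^(−1.79×1.78) = e^(−3.186) = 0.04133; e^(−k₂τ) = e^(−1.529) = 0.2167.
C_R = 1.79×3.49/(0.859−1.79) × (0.04133−0.2167) = (-6.710)×(-0.1754) = 1.177 mol·L⁻¹.
C_A = C_{A0}e^(−k₁τ) = 0.1442 mol·L⁻¹, so C_S = C_{A0}−C_A−C_R = 2.169 mol·L⁻¹; C_R/C_S = 0.543.

0.543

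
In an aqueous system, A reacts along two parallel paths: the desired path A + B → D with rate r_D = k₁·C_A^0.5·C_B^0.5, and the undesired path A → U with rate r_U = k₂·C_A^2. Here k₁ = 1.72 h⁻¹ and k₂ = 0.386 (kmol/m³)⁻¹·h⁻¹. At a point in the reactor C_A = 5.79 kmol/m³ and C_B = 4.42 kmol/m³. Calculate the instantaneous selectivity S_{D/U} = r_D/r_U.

0.672

S_{D/U} = r_D/r_U = (k₁·C_A^0.5·C_B^0.5)/(k₂·C_A^2) = (k₁/k₂)·C_A^-1.5·C_B^0.5.
= (1.72×5.790^0.5×4.420^0.5) / (0.386×5.790^2) = 8.701/12.94 = 0.672.
The undesired path is higher order in A, so low C_A (CSTR or dilute feed) favours D.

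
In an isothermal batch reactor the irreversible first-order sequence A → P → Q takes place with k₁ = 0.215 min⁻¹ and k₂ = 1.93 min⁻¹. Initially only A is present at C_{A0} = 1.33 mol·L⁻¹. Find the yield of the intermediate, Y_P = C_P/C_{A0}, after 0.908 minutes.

0.0814

The intermediate concentration in a first-order A→B→C sequence is C_P = k₁C_{A0}(e^(−k₁t) − e^(−k₂t))/(k₂−k₁).
e^(−k₁t) = e^(−0.215×0.908) = e^(−0.1952) = 0.8227; e^(−k₂t) = e^(−1.752) = 0.1734.
C_P = 0.215×1.33/(1.93−0.215) × (0.8227−0.1734) = 0.1667×0.6493 = 0.1083 mol·L⁻¹.
Y_P = C_P/C_{A0} = 0.1083/1.33 = 0.0814.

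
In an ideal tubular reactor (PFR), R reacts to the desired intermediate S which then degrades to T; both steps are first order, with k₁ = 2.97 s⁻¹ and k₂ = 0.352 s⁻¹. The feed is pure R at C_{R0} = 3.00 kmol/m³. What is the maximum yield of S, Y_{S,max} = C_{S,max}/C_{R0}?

At the optimum, C_{S,max}/C_{R0} = (k₁/k₂)^[k₂/(k₂−k₁)].
= (2.97/0.352)^(0.352/(0.352−2.97)) = (8.438)^(-0.1345) = 0.7507.

0.751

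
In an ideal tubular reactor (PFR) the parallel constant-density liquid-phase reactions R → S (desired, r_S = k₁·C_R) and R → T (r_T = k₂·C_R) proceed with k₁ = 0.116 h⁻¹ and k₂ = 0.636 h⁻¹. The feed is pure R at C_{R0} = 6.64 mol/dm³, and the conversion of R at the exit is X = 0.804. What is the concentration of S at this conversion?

0.824 mol/dm³

C_R = C_{R0}(1−X) = 1.301 mol/dm³.
Both paths are first order in R, so the instantaneous fraction to S is constant: dC_S/d(−C_R) = k₁/(k₁+k₂) = 0.1543.
C_S = 0.1543·(C_{R0}−C_R) = 0.1543×5.339 = 0.824 mol/dm³.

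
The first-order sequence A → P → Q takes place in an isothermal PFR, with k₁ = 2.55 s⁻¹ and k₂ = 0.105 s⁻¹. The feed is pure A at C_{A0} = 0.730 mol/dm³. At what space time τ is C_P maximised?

For first-order series the maximum of C_P occurs at τ_opt = ln(k₂/k₁)/(k₂−k₁).
= ln(0.105/2.55)/(0.105−2.55) = ln(0.04118)/-2.445 = -3.190/-2.445 = 1.30 s.

1.30 s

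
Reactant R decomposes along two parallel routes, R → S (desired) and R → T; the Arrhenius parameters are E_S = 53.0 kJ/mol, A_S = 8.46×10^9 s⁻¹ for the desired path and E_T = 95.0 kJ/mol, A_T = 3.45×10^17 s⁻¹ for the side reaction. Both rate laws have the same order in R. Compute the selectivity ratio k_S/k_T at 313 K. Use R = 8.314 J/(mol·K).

0.251

k_S/k_T = (A_S/A_T)·exp[−(E_S−E_T)/(RT)] = (A_S/A_T)·exp[(E_T−E_S)/(RT)].
(E_T−E_S)/(RT) = (95.0−53.0)×10³/(8.314×313) = 42000/2602 = 16.14.
k_S/k_T = (8.46×10^9/3.45×10^17)·exp(16.14) = 2.452×10^-8 × 1.022×10^7 = 0.251.
Since E_S < E_T, lowering the temperature improves selectivity toward S.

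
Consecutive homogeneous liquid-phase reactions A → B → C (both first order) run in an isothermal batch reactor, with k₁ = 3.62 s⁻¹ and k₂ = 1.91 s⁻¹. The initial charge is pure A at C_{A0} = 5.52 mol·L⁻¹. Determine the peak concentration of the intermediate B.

For a first-order series the maximum intermediate yield is C_{B,max}/C_{A0} = (k₁/k₂)^[k₂/(k₂−k₁)].
= (3.62/1.91)^(1.91/(1.91−3.62)) = (1.895)^(-1.117) = 0.4896.
C_{B,max} = 0.4896×5.52 = 2.70 mol·L⁻¹.

2.70 mol·L⁻¹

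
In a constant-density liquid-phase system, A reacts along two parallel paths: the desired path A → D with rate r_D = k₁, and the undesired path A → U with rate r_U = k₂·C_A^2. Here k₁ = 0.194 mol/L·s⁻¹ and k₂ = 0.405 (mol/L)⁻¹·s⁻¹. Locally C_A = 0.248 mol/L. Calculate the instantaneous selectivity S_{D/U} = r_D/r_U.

S_{D/U} = r_D/r_U = (k₁)/(k₂·C_A^2) = (k₁/k₂)·C_A^-2.
= (0.194) / (0.405×0.2480^2) = 0.1940/0.02491 = 7.79.

7.79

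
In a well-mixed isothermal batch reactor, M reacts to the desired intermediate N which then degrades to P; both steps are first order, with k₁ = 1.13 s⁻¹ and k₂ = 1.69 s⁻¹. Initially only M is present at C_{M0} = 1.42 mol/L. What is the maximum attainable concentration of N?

For a first-order series the maximum intermediate yield is C_{N,max}/C_{M0} = (k₁/k₂)^[k₂/(k₂−k₁)].
= (1.13/1.69)^(1.69/(1.69−1.13)) = (0.6686)^(3.018) = 0.2968.
C_{N,max} = 0.2968×1.42 = 0.421 mol/L.

0.421 mol/L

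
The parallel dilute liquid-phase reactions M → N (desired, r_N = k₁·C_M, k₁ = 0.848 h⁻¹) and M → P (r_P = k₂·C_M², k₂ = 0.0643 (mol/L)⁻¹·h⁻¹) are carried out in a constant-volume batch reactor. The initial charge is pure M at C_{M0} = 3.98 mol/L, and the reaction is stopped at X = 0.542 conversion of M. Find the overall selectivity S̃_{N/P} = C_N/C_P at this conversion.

4.58

C_M = C_{M0}(1−X) = 1.823 mol/L.
Along a PFR/batch, dC_N/dC_M = −r_N/(r_N+r_P) = −k₁/(k₁+k₂·C_M).
Integrating from C_{M0} to C_M: C_N = (0.848/0.0643)·ln[(0.848+0.0643·3.98)/(0.848+0.0643·1.82)] = 13.19·ln(1.104/0.9652) = 1.771 mol/L.
C_P = (C_{M0}−C_M)−C_N = 0.3863 mol/L; S̃_{N/P} = 1.771/0.3863 = 4.58.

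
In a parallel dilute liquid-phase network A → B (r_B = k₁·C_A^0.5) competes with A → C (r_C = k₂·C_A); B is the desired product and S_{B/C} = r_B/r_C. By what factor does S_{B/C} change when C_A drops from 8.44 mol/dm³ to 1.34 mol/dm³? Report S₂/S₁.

2.51

S_{B/C} = (k₁/k₂)·C_A^-0.5, so S₂/S₁ = (C_{A,2}/C_{A,1})^-0.5.
= (1.34/8.44)^(-0.5) = (0.1588)^(-0.5) = 2.51.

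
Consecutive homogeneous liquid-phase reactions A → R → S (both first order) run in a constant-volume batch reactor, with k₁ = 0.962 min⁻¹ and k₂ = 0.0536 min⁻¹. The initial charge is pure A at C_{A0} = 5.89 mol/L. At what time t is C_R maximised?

For first-order series the maximum of C_R occurs at t_opt = ln(k₂/k₁)/(k₂−k₁).
= ln(0.0536/0.962)/(0.0536−0.962) = ln(0.05572)/-0.9084 = -2.887/-0.9084 = 3.18 min.

3.18 min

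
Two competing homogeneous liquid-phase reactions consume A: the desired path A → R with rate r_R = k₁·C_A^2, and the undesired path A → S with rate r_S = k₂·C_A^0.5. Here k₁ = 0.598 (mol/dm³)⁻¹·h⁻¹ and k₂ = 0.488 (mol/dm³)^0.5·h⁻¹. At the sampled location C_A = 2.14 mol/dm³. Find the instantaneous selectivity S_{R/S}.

3.84

S_{R/S} = r_R/r_S = (k₁·C_A^2)/(k₂·C_A^0.5) = (k₁/k₂)·C_A^1.5.
= (0.598×2.140^2) / (0.488×2.140^0.5) = 2.739/0.7139 = 3.84.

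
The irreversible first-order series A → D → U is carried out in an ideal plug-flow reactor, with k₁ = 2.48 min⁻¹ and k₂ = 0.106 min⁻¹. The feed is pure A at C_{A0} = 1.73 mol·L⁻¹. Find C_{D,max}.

1.50 mol·L⁻¹

Evaluating C_D at τ_opt = ln(k₂/k₁)/(k₂−k₁) gives C_{D,max}/C_{A0} = (k₁/k₂)^[k₂/(k₂−k₁)].
= (2.48/0.106)^(0.106/(0.106−2.48)) = (23.40)^(-0.04465) = 0.8687.
C_{D,max} = 0.8687×1.73 = 1.50 mol·L⁻¹.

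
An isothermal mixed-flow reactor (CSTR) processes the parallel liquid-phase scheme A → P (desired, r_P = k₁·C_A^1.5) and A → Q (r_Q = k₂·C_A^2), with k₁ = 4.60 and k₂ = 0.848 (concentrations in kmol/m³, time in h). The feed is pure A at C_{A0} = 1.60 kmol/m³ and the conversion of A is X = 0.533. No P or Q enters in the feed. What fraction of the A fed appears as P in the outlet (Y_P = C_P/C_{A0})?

0.460

Exit C_A = C_{A0}(1−X) = 1.60×0.467 = 0.7472 kmol/m³.
Rates in a CSTR are evaluated at the outlet concentration: r_P = 4.60×0.7472^1.5 = 2.971, r_Q = 0.848×0.7472^2 = 0.4734.
Fraction of consumed A going to P: r_P/(r_P+r_Q) = 0.8626.
C_P = 0.8626·C_{A0}·X = 0.8626×1.60×0.533 = 0.736 kmol/m³; Y_P = C_P/C_{A0} = 0.460.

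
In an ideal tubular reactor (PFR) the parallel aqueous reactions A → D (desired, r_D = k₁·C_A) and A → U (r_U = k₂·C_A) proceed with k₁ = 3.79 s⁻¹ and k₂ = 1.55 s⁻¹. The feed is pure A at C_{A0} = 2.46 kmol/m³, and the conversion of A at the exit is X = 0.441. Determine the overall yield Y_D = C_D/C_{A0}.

0.313

C_A = C_{A0}(1−X) = 1.375 kmol/m³.
Both paths are first order in A, so the instantaneous fraction to D is constant: dC_D/d(−C_A) = k₁/(k₁+k₂) = 0.7097.
C_D = 0.7097·(C_{A0}−C_A) = 0.7097×1.085 = 0.770 kmol/m³.
Y_D = C_D/C_{A0} = 0.7700/2.46 = 0.313.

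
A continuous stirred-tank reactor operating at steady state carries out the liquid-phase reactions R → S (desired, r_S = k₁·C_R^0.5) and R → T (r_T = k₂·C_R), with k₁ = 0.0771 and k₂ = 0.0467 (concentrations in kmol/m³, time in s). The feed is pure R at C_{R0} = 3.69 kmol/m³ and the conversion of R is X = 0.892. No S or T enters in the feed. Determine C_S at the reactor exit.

2.38 kmol/m³

Exit C_R = C_{R0}(1−X) = 3.69×0.108 = 0.3985 kmol/m³.
A CSTR operates uniformly at the exit composition, giving r_S = 0.04867 and r_T = 0.01861 (each k·C_R^n at C_R = 0.3985).
Fraction of consumed R going to S: r_S/(r_S+r_T) = 0.7234.
C_S = 0.7234·C_{R0}·X = 0.7234×3.69×0.892 = 2.38 kmol/m³.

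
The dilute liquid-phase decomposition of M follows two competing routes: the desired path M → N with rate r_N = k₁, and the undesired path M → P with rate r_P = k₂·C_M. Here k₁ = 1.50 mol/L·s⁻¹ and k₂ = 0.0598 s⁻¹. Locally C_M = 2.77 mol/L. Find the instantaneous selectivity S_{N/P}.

S_{N/P} = r_N/r_P = (k₁)/(k₂·C_M) = (k₁/k₂)·C_M⁻¹.
= (1.50) / (0.0598×2.770) = 1.500/0.1656 = 9.06.
The undesired path is higher order in M, so low C_M (CSTR or dilute feed) favours N.

9.06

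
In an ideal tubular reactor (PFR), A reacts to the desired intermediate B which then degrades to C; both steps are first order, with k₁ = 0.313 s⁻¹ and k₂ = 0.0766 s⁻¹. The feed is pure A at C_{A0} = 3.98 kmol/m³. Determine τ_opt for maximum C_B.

5.95 s

For first-order series the maximum of C_B occurs at τ_opt = ln(k₂/k₁)/(k₂−k₁).
= ln(0.0766/0.313)/(0.0766−0.313) = ln(0.2447)/-0.2364 = -1.408/-0.2364 = 5.95 s.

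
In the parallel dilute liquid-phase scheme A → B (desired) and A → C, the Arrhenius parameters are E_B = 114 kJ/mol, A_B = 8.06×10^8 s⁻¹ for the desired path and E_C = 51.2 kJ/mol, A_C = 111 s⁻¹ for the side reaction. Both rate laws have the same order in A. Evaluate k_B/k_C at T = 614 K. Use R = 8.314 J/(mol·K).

With equal orders, S_{B/C} = k_B/k_C = (A_B/A_C)·exp[(E_C−E_B)/(RT)].
(E_C−E_B)/(RT) = (51.2−114)×10³/(8.314×614) = -62800/5105 = -12.30.
k_B/k_C = (8.06×10^8/111)·exp(-12.30) = 7.261×10^6 × 4.542×10^-6 = 33.0.

33.0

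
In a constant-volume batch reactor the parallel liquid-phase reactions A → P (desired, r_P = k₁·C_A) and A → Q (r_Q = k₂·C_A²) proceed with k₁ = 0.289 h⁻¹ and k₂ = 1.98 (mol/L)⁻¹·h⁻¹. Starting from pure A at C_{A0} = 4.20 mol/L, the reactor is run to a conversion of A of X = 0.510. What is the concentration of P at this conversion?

C_A = C_{A0}(1−X) = 2.058 mol/L.
Along a PFR/batch, dC_P/dC_A = −r_P/(r_P+r_Q) = −k₁/(k₁+k₂·C_A).
Integrating from C_{A0} to C_A: C_P = (0.289/1.98)·ln[(0.289+1.98·4.20)/(0.289+1.98·2.06)] = 0.1460·ln(8.605/4.364) = 0.09911 mol/L.

0.0991 mol/L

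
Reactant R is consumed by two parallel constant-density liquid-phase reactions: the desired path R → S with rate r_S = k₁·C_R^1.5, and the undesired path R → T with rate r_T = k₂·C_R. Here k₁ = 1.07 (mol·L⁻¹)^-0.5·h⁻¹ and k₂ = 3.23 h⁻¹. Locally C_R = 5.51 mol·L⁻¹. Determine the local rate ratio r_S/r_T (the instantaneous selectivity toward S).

0.778

S_{S/T} = r_S/r_T = (k₁·C_R^1.5)/(k₂·C_R) = (k₁/k₂)·C_R^0.5.
= (1.07×5.510^1.5) / (3.23×5.510) = 13.84/17.80 = 0.778.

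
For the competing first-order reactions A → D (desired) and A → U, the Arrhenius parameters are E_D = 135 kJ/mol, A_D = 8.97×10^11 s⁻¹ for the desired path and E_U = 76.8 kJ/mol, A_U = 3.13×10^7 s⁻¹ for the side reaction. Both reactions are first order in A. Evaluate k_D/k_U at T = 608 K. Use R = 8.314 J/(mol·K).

0.286

k_D/k_U = (A_D/A_U)·exp[−(E_D−E_U)/(RT)] = (A_D/A_U)·exp[(E_U−E_D)/(RT)].
(E_U−E_D)/(RT) = (76.8−135)×10³/(8.314×608) = -58200/5055 = -11.51.
k_D/k_U = (8.97×10^11/3.13×10^7)·exp(-11.51) = 28658 × 9.994×10^-6 = 0.286.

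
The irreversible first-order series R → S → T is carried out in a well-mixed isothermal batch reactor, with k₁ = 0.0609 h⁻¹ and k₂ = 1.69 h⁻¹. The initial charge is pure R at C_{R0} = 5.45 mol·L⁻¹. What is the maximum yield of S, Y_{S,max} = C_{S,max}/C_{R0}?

0.0318

At the optimum, C_{S,max}/C_{R0} = (k₁/k₂)^[k₂/(k₂−k₁)].
= (0.0609/1.69)^(1.69/(1.69−0.0609)) = (0.03604)^(1.037) = 0.03183.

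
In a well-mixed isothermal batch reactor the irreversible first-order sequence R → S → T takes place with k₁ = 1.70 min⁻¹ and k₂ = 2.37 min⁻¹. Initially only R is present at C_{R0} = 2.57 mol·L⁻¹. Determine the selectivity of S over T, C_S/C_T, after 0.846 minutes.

For first-order series with pure R initially, C_S(t) = k₁C_{R0}/(k₂−k₁)·(e^(−k₁t) − e^(−k₂t)).
e^(−k₁t) = e^(−1.70×0.846) = e^(−1.438) = 0.2374; e^(−k₂t) = e^(−2.005) = 0.1347.
C_S = 1.70×2.57/(2.37−1.70) × (0.2374−0.1347) = 6.521×0.1027 = 0.6697 mol·L⁻¹.
C_R = C_{R0}e^(−k₁t) = 0.6100 mol·L⁻¹, so C_T = C_{R0}−C_R−C_S = 1.290 mol·L⁻¹; C_S/C_T = 0.519.

0.519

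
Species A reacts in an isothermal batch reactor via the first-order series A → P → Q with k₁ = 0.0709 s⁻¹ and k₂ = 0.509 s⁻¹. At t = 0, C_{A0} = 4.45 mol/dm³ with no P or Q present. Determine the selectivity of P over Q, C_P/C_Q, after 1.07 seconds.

Solving the coupled first-order balances gives C_P(t) = [k₁/(k₂−k₁)]·C_{A0}·(e^(−k₁t) − e^(−k₂t)).
e^(−k₁t) = e^(−0.0709×1.07) = e^(−0.07586) = 0.9269; e^(−k₂t) = e^(−0.5446) = 0.5801.
C_P = 0.0709×4.45/(0.509−0.0709) × (0.9269−0.5801) = 0.7202×0.3469 = 0.2498 mol/dm³.
C_A = C_{A0}e^(−k₁t) = 4.125 mol/dm³, so C_Q = C_{A0}−C_A−C_P = 0.07529 mol/dm³; C_P/C_Q = 3.32.

3.32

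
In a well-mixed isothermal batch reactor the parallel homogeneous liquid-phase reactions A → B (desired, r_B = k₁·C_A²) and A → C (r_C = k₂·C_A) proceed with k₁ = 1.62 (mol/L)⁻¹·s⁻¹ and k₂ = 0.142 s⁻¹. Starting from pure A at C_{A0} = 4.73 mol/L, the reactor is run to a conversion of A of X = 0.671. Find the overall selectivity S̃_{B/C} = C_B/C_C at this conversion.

32.7

C_A = C_{A0}(1−X) = 1.556 mol/L.
Along a PFR/batch, dC_C/dC_A = −r_C/(r_B+r_C) = −k₂/(k₂+k₁·C_A).
Integrating from C_{A0} to C_A: C_C = (0.142/1.62)·ln[(0.142+1.62·4.73)/(0.142+1.62·1.56)] = 0.08765·ln(7.805/2.663) = 0.09425 mol/L.
Then C_B = (C_{A0}−C_A) − C_C = 3.174 − 0.09425 = 3.080 mol/L.
S̃_{B/C} = C_B/C_C = 3.080/0.09425 = 32.7.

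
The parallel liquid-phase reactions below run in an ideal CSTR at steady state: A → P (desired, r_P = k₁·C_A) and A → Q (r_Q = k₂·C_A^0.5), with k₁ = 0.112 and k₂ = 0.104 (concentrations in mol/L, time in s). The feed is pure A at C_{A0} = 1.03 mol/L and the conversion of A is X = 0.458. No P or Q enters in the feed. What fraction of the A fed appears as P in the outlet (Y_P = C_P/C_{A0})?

0.204

Exit C_A = C_{A0}(1−X) = 1.03×0.542 = 0.5583 mol/L.
A CSTR operates uniformly at the exit composition, giving r_P = 0.06253 and r_Q = 0.07771 (each k·C_A^n at C_A = 0.5583).
Fraction of consumed A going to P: r_P/(r_P+r_Q) = 0.4459.
C_P = 0.4459·C_{A0}·X = 0.4459×1.03×0.458 = 0.210 mol/L; Y_P = C_P/C_{A0} = 0.204.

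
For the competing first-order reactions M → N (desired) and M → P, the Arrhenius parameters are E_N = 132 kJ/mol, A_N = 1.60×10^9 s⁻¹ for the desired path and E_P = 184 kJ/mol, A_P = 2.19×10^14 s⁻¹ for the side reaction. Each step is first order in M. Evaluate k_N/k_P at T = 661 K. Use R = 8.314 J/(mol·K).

With equal orders, S_{N/P} = k_N/k_P = (A_N/A_P)·exp[(E_P−E_N)/(RT)].
(E_P−E_N)/(RT) = (184−132)×10³/(8.314×661) = 52000/5496 = 9.462.
k_N/k_P = (1.60×10^9/2.19×10^14)·exp(9.462) = 7.306×10^-6 × 12864 = 0.0940.
Since E_N < E_P, lowering the temperature improves selectivity toward N.

0.0940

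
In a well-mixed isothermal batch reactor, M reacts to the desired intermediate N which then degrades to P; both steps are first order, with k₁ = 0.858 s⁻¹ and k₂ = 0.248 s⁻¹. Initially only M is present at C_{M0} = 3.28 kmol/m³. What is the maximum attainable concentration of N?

1.98 kmol/m³

Evaluating C_N at t_opt = ln(k₂/k₁)/(k₂−k₁) gives C_{N,max}/C_{M0} = (k₁/k₂)^[k₂/(k₂−k₁)].
= (0.858/0.248)^(0.248/(0.248−0.858)) = (3.460)^(-0.4066) = 0.6037.
C_{N,max} = 0.6037×3.28 = 1.98 kmol/m³.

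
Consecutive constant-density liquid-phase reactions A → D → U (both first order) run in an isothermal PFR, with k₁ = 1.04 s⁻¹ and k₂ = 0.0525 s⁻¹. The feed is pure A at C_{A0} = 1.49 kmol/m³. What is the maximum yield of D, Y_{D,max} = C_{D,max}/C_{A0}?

0.853

For a first-order series the maximum intermediate yield is C_{D,max}/C_{A0} = (k₁/k₂)^[k₂/(k₂−k₁)].
= (1.04/0.0525)^(0.0525/(0.0525−1.04)) = (19.81)^(-0.05316) = 0.8532.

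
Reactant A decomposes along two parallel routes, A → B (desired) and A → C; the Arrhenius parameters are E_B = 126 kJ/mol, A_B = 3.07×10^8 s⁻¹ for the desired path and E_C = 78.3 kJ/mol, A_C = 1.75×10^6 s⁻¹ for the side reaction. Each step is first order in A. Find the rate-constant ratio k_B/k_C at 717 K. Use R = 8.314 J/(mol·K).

Since both paths have the same order in A, the concentration cancels and S_{B/C} = k_B/k_C = (A_B/A_C)·exp[(E_C−E_B)/(RT)].
(E_C−E_B)/(RT) = (78.3−126)×10³/(8.314×717) = -47700/5961 = -8.002.
k_B/k_C = (3.07×10^8/1.75×10^6)·exp(-8.002) = 175.4 × 3.349×10^-4 = 0.0587.

0.0587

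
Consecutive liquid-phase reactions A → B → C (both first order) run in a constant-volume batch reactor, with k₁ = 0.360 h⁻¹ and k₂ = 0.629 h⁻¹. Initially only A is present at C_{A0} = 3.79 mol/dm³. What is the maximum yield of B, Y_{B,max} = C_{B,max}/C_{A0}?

0.271

Evaluating C_B at t_opt = ln(k₂/k₁)/(k₂−k₁) gives C_{B,max}/C_{A0} = (k₁/k₂)^[k₂/(k₂−k₁)].
= (0.360/0.629)^(0.629/(0.629−0.360)) = (0.5723)^(2.338) = 0.2712.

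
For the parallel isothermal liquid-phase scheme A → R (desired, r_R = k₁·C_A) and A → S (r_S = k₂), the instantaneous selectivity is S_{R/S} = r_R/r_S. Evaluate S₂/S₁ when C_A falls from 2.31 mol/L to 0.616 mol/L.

0.267

S_{R/S} = (k₁/k₂)·C_A, so S₂/S₁ = (C_{A,2}/C_{A,1}).
= 0.616/2.31 = 0.267.
Selectivity toward R falls as C_A falls — high-concentration operation is favoured.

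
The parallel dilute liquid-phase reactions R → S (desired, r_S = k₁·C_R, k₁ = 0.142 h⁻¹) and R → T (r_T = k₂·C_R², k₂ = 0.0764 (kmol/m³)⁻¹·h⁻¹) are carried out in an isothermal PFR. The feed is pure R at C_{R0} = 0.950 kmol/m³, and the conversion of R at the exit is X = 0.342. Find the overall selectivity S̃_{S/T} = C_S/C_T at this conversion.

C_R = C_{R0}(1−X) = 0.6251 kmol/m³.
Along a PFR/batch, dC_S/dC_R = −r_S/(r_S+r_T) = −k₁/(k₁+k₂·C_R).
Integrating from C_{R0} to C_R: C_S = (0.142/0.0764)·ln[(0.142+0.0764·0.950)/(0.142+0.0764·0.625)] = 1.859·ln(0.2146/0.1898) = 0.2285 kmol/m³.
C_T = (C_{R0}−C_R)−C_S = 0.09641 kmol/m³; S̃_{S/T} = 0.2285/0.09641 = 2.37.

2.37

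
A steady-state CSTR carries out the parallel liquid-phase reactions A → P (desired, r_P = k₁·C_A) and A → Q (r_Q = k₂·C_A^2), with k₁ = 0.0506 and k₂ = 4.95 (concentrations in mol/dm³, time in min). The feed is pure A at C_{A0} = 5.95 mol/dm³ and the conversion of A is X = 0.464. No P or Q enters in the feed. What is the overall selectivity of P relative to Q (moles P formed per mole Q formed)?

0.00321

Exit C_A = C_{A0}(1−X) = 5.95×0.536 = 3.189 mol/dm³.
In a CSTR the entire volume is at exit conditions, so r_P = 0.0506×3.189 = 0.1614 and r_Q = 4.95×3.189^2 = 50.35.
Overall selectivity = C_P/C_Q = r_Pτ/(r_Qτ) = r_P/r_Q = 0.00321.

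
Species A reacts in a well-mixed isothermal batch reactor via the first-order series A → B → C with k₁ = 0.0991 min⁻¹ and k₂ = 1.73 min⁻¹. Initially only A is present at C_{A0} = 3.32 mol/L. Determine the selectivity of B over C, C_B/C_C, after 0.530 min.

1.87

Solving the coupled first-order balances gives C_B(t) = [k₁/(k₂−k₁)]·C_{A0}·(e^(−k₁t) − e^(−k₂t)).
e^(−k₁t) = e^(−0.0991×0.530) = e^(−0.05252) = 0.9488; e^(−k₂t) = e^(−0.9169) = 0.3998.
C_B = 0.0991×3.32/(1.73−0.0991) × (0.9488−0.3998) = 0.2017×0.5491 = 0.1108 mol/L.
C_A = C_{A0}e^(−k₁t) = 3.150 mol/L, so C_C = C_{A0}−C_A−C_B = 0.05911 mol/L; C_B/C_C = 1.87.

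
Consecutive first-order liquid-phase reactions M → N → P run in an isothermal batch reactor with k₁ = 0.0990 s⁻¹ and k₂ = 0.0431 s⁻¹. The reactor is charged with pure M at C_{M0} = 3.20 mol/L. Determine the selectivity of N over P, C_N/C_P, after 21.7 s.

Solving the coupled first-order balances gives C_N(t) = [k₁/(k₂−k₁)]·C_{M0}·(e^(−k₁t) − e^(−k₂t)).
e^(−k₁t) = e^(−0.0990×21.7) = e^(−2.148) = 0.1167; e^(−k₂t) = e^(−0.9353) = 0.3925.
C_N = 0.0990×3.20/(0.0431−0.0990) × (0.1167−0.3925) = (-5.667)×(-0.2758) = 1.563 mol/L.
C_M = C_{M0}e^(−k₁t) = 0.3734 mol/L, so C_P = C_{M0}−C_M−C_N = 1.264 mol/L; C_N/C_P = 1.24.

1.24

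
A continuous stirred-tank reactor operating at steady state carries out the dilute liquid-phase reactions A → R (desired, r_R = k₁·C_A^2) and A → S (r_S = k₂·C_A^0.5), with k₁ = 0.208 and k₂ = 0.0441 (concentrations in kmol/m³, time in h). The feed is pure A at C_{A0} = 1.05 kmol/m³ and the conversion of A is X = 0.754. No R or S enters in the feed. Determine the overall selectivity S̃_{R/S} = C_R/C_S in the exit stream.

0.619

Exit C_A = C_{A0}(1−X) = 1.05×0.246 = 0.2583 kmol/m³.
A CSTR operates uniformly at the exit composition, giving r_R = 0.01388 and r_S = 0.02241 (each k·C_A^n at C_A = 0.2583).
Overall selectivity = C_R/C_S = r_Rτ/(r_Sτ) = r_R/r_S = 0.619.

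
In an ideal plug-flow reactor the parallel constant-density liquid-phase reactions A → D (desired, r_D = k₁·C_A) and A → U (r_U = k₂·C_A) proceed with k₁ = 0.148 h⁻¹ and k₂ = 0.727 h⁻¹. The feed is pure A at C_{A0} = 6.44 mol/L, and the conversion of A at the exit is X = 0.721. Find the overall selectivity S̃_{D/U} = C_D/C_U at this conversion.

0.204

C_A = C_{A0}(1−X) = 1.797 mol/L.
Both paths are first order in A, so the instantaneous fraction to D is constant: dC_D/d(−C_A) = k₁/(k₁+k₂) = 0.1691.
C_D = 0.1691·(C_{A0}−C_A) = 0.1691×4.643 = 0.785 mol/L.
C_U = (C_{A0}−C_A)−C_D = 3.858 mol/L; S̃_{D/U} = 0.7854/3.858 = 0.204.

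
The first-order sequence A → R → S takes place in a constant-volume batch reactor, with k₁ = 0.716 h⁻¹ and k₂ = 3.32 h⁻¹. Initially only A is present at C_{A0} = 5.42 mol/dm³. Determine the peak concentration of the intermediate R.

At the optimum, C_{R,max}/C_{A0} = (k₁/k₂)^[k₂/(k₂−k₁)].
= (0.716/3.32)^(3.32/(3.32−0.716)) = (0.2157)^(1.275) = 0.1414.
C_{R,max} = 0.1414×5.42 = 0.767 mol/dm³.

0.767 mol/dm³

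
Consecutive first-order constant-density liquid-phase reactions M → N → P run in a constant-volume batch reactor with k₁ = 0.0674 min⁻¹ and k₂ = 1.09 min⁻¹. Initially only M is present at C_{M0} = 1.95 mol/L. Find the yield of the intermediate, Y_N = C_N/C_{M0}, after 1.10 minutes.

Solving the coupled first-order balances gives C_N(t) = [k₁/(k₂−k₁)]·C_{M0}·(e^(−k₁t) − e^(−k₂t)).
e^(−k₁t) = e^(−0.0674×1.10) = e^(−0.07414) = 0.9285; e^(−k₂t) = e^(−1.199) = 0.3015.
C_N = 0.0674×1.95/(1.09−0.0674) × (0.9285−0.3015) = 0.1285×0.6270 = 0.08059 mol/L.
Y_N = C_N/C_{M0} = 0.08059/1.95 = 0.0413.

0.0413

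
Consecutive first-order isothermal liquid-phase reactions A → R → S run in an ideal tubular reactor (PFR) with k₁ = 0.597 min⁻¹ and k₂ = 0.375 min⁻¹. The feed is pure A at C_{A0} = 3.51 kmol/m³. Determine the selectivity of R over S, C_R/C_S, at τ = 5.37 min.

Solving the coupled first-order balances gives C_R(τ) = [k₁/(k₂−k₁)]·C_{A0}·(e^(−k₁τ) − e^(−k₂τ)).
e^(−k₁τ) = e^(−0.597×5.37) = e^(−3.206) = 0.04052; e^(−k₂τ) = e^(−2.014) = 0.1335.
C_R = 0.597×3.51/(0.375−0.597) × (0.04052−0.1335) = (-9.439)×(-0.09296) = 0.8775 kmol/m³.
C_A = C_{A0}e^(−k₁τ) = 0.1422 kmol/m³, so C_S = C_{A0}−C_A−C_R = 2.490 kmol/m³; C_R/C_S = 0.352.

0.352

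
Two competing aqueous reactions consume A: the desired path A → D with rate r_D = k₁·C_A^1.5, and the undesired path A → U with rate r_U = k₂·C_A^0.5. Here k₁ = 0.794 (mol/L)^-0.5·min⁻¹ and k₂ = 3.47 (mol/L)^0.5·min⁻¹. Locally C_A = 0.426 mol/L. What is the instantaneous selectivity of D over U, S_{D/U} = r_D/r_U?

S_{D/U} = r_D/r_U = (k₁·C_A^1.5)/(k₂·C_A^0.5) = (k₁/k₂)·C_A.
= (0.794×0.4260^1.5) / (3.47×0.4260^0.5) = 0.2208/2.265 = 0.0975.

0.0975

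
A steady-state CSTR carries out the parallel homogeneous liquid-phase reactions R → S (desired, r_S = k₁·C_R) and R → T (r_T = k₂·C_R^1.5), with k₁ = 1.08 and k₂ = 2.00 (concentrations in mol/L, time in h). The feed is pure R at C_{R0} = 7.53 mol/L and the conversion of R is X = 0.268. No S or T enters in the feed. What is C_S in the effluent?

0.377 mol/L

Exit C_R = C_{R0}(1−X) = 7.53×0.732 = 5.512 mol/L.
A CSTR operates uniformly at the exit composition, giving r_S = 5.953 and r_T = 25.88 (each k·C_R^n at C_R = 5.512).
Fraction of consumed R going to S: r_S/(r_S+r_T) = 0.1870.
C_S = 0.1870·C_{R0}·X = 0.1870×7.53×0.268 = 0.377 mol/L.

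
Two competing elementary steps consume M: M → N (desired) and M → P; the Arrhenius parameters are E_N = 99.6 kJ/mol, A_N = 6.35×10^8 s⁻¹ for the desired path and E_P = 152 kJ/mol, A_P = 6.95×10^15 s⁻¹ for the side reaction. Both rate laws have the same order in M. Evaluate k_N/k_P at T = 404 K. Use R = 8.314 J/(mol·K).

0.545

Since both paths have the same order in M, the concentration cancels and S_{N/P} = k_N/k_P = (A_N/A_P)·exp[(E_P−E_N)/(RT)].
(E_P−E_N)/(RT) = (152−99.6)×10³/(8.314×404) = 52400/3359 = 15.60.
k_N/k_P = (6.35×10^8/6.95×10^15)·exp(15.60) = 9.137×10^-8 × 5.960×10^6 = 0.545.
Since E_N < E_P, lowering the temperature improves selectivity toward N.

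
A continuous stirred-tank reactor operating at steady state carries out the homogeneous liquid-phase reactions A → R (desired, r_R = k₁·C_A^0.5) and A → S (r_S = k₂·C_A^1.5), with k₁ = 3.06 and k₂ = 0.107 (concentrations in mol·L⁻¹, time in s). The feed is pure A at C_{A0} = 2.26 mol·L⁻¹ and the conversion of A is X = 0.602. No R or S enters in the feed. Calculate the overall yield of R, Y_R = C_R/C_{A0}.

0.584

Exit C_A = C_{A0}(1−X) = 2.26×0.398 = 0.8995 mol·L⁻¹.
Rates in a CSTR are evaluated at the outlet concentration: r_R = 3.06×0.8995^0.5 = 2.902, r_S = 0.107×0.8995^1.5 = 0.09128.
Fraction of consumed A going to R: r_R/(r_R+r_S) = 0.9695.
C_R = 0.9695·C_{A0}·X = 0.9695×2.26×0.602 = 1.32 mol·L⁻¹; Y_R = C_R/C_{A0} = 0.584.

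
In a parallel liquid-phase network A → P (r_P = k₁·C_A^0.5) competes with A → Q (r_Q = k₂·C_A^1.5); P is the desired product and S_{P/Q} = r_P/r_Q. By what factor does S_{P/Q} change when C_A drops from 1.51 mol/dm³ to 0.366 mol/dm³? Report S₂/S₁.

4.13

S_{P/Q} = (k₁/k₂)·C_A⁻¹, so S₂/S₁ = (C_{A,2}/C_{A,1})⁻¹.
= 1.51/0.366 = 4.13.
Selectivity toward P rises as C_A falls — low-concentration operation is favoured.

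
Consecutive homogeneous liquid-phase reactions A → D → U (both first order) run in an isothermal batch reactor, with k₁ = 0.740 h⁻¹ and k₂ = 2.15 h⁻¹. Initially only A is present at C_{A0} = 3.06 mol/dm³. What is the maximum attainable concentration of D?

Evaluating C_D at t_opt = ln(k₂/k₁)/(k₂−k₁) gives C_{D,max}/C_{A0} = (k₁/k₂)^[k₂/(k₂−k₁)].
= (0.740/2.15)^(2.15/(2.15−0.740)) = (0.3442)^(1.525) = 0.1966.
C_{D,max} = 0.1966×3.06 = 0.602 mol/dm³.

0.602 mol/dm³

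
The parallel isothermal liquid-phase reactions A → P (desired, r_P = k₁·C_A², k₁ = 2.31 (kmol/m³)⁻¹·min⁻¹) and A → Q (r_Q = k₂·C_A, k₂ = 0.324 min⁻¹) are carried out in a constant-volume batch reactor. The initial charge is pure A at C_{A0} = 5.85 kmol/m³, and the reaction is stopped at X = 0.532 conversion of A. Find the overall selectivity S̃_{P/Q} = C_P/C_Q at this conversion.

C_A = C_{A0}(1−X) = 2.738 kmol/m³.
Along a PFR/batch, dC_Q/dC_A = −r_Q/(r_P+r_Q) = −k₂/(k₂+k₁·C_A).
Integrating from C_{A0} to C_A: C_Q = (0.324/2.31)·ln[(0.324+2.31·5.85)/(0.324+2.31·2.74)] = 0.1403·ln(13.84/6.648) = 0.1028 kmol/m³.
Then C_P = (C_{A0}−C_A) − C_Q = 3.112 − 0.1028 = 3.009 kmol/m³.
S̃_{P/Q} = C_P/C_Q = 3.009/0.1028 = 29.3.

29.3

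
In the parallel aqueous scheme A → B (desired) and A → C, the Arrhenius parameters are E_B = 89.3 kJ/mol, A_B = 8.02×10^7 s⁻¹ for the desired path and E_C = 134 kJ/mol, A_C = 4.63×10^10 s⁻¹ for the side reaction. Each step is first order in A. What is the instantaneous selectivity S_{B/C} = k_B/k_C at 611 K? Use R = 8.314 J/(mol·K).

11.5

Since both paths have the same order in A, the concentration cancels and S_{B/C} = k_B/k_C = (A_B/A_C)·exp[(E_C−E_B)/(RT)].
(E_C−E_B)/(RT) = (134−89.3)×10³/(8.314×611) = 44700/5080 = 8.799.
k_B/k_C = (8.02×10^7/4.63×10^10)·exp(8.799) = 0.001732 × 6631 = 11.5.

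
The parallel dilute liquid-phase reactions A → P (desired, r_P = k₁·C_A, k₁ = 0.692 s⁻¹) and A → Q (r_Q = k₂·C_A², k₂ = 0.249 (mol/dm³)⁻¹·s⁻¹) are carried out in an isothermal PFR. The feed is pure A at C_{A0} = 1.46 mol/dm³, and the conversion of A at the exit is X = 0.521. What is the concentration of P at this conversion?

0.550 mol/dm³

C_A = C_{A0}(1−X) = 0.6993 mol/dm³.
Along a PFR/batch, dC_P/dC_A = −r_P/(r_P+r_Q) = −k₁/(k₁+k₂·C_A).
Integrating from C_{A0} to C_A: C_P = (0.692/0.249)·ln[(0.692+0.249·1.46)/(0.692+0.249·0.699)] = 2.779·ln(1.056/0.8661) = 0.5496 mol/dm³.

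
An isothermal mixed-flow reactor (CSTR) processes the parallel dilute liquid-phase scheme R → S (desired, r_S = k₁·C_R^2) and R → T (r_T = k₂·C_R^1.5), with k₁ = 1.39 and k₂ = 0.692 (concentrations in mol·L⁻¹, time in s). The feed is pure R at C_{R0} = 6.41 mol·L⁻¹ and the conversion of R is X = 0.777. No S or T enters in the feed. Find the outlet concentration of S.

Exit C_R = C_{R0}(1−X) = 6.41×0.223 = 1.429 mol·L⁻¹.
A CSTR operates uniformly at the exit composition, giving r_S = 2.840 and r_T = 1.183 (each k·C_R^n at C_R = 1.429).
Fraction of consumed R going to S: r_S/(r_S+r_T) = 0.7060.
C_S = 0.7060·C_{R0}·X = 0.7060×6.41×0.777 = 3.52 mol·L⁻¹.

3.52 mol·L⁻¹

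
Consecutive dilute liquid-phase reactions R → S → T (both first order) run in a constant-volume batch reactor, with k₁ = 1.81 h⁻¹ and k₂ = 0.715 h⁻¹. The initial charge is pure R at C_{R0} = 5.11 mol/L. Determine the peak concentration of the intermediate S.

2.79 mol/L

For a first-order series the maximum intermediate yield is C_{S,max}/C_{R0} = (k₁/k₂)^[k₂/(k₂−k₁)].
= (1.81/0.715)^(0.715/(0.715−1.81)) = (2.531)^(-0.6530) = 0.5453.
C_{S,max} = 0.5453×5.11 = 2.79 mol/L.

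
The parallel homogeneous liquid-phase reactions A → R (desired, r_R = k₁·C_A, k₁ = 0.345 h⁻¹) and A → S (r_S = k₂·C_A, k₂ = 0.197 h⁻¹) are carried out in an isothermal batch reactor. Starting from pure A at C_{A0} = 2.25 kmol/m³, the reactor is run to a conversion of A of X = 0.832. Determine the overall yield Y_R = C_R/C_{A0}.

0.530

C_A = C_{A0}(1−X) = 0.3780 kmol/m³.
Both paths are first order in A, so the instantaneous fraction to R is constant: dC_R/d(−C_A) = k₁/(k₁+k₂) = 0.6365.
C_R = 0.6365·(C_{A0}−C_A) = 0.6365×1.872 = 1.19 kmol/m³.
Y_R = C_R/C_{A0} = 1.192/2.25 = 0.530.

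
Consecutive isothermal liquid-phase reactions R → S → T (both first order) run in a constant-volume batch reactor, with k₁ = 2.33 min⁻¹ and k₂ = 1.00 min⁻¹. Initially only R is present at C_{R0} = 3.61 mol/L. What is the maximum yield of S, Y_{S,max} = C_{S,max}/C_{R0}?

0.529

At the optimum, C_{S,max}/C_{R0} = (k₁/k₂)^[k₂/(k₂−k₁)].
= (2.33/1.00)^(1.00/(1.00−2.33)) = (2.330)^(-0.7519) = 0.5294.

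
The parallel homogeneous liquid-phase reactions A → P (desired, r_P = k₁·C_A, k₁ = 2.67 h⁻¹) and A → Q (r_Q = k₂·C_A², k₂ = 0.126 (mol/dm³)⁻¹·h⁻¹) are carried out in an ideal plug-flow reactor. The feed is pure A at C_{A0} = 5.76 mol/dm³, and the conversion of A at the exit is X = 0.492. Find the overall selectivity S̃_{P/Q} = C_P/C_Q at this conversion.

C_A = C_{A0}(1−X) = 2.926 mol/dm³.
Along a PFR/batch, dC_P/dC_A = −r_P/(r_P+r_Q) = −k₁/(k₁+k₂·C_A).
Integrating from C_{A0} to C_A: C_P = (2.67/0.126)·ln[(2.67+0.126·5.76)/(2.67+0.126·2.93)] = 21.19·ln(3.396/3.039) = 2.354 mol/dm³.
C_Q = (C_{A0}−C_A)−C_P = 0.4796 mol/dm³; S̃_{P/Q} = 2.354/0.4796 = 4.91.

4.91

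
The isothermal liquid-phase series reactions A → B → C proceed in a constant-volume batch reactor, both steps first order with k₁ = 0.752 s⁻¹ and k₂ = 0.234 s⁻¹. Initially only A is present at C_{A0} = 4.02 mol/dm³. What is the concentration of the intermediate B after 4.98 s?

For first-order series with pure A initially, C_B(t) = k₁C_{A0}/(k₂−k₁)·(e^(−k₁t) − e^(−k₂t)).
e^(−k₁t) = e^(−0.752×4.98) = e^(−3.745) = 0.02364; e^(−k₂t) = e^(−1.165) = 0.3118.
C_B = 0.752×4.02/(0.234−0.752) × (0.02364−0.3118) = (-5.836)×(-0.2882) = 1.682 mol/dm³.

1.68 mol/dm³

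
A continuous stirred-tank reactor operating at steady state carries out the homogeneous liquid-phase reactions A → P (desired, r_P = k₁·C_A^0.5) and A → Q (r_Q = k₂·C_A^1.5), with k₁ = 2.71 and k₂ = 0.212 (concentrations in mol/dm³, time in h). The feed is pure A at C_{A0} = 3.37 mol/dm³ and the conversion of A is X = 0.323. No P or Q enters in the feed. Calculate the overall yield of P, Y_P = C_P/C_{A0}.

0.274

Exit C_A = C_{A0}(1−X) = 3.37×0.677 = 2.281 mol/dm³.
In a CSTR the entire volume is at exit conditions, so r_P = 2.71×2.281^0.5 = 4.093 and r_Q = 0.212×2.281^1.5 = 0.7306.
Fraction of consumed A going to P: r_P/(r_P+r_Q) = 0.8486.
C_P = 0.8486·C_{A0}·X = 0.8486×3.37×0.323 = 0.924 mol/dm³; Y_P = C_P/C_{A0} = 0.274.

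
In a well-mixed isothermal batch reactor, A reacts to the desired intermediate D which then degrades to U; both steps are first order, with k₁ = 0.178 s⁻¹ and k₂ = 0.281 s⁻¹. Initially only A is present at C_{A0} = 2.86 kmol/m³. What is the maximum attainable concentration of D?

0.823 kmol/m³

Evaluating C_D at t_opt = ln(k₂/k₁)/(k₂−k₁) gives C_{D,max}/C_{A0} = (k₁/k₂)^[k₂/(k₂−k₁)].
= (0.178/0.281)^(0.281/(0.281−0.178)) = (0.6335)^(2.728) = 0.2878.
C_{D,max} = 0.2878×2.86 = 0.823 kmol/m³.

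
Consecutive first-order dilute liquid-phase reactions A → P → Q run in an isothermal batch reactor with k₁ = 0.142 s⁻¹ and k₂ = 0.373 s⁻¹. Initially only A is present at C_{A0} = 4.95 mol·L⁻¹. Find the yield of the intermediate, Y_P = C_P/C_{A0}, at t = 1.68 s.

The intermediate concentration in a first-order A→B→C sequence is C_P = k₁C_{A0}(e^(−k₁t) − e^(−k₂t))/(k₂−k₁).
e^(−k₁t) = e^(−0.142×1.68) = e^(−0.2386) = 0.7878; e^(−k₂t) = e^(−0.6266) = 0.5344.
C_P = 0.142×4.95/(0.373−0.142) × (0.7878−0.5344) = 3.043×0.2534 = 0.7710 mol·L⁻¹.
Y_P = C_P/C_{A0} = 0.7710/4.95 = 0.156.

0.156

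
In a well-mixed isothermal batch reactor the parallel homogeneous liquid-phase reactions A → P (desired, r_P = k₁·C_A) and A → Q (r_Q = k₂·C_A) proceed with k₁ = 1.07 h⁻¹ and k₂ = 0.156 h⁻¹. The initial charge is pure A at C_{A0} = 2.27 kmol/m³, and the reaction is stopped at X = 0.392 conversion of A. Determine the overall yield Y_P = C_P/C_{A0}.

0.342

C_A = C_{A0}(1−X) = 1.380 kmol/m³.
Both paths are first order in A, so the instantaneous fraction to P is constant: dC_P/d(−C_A) = k₁/(k₁+k₂) = 0.8728.
C_P = 0.8728·(C_{A0}−C_A) = 0.8728×0.8898 = 0.777 kmol/m³.
Y_P = C_P/C_{A0} = 0.7766/2.27 = 0.342.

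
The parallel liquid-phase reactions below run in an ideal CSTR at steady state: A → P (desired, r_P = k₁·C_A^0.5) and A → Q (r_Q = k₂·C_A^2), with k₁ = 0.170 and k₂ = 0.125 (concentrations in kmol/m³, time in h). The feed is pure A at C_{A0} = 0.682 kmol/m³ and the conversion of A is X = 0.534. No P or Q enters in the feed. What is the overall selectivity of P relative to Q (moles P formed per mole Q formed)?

Exit C_A = C_{A0}(1−X) = 0.682×0.466 = 0.3178 kmol/m³.
Rates in a CSTR are evaluated at the outlet concentration: r_P = 0.170×0.3178^0.5 = 0.09584, r_Q = 0.125×0.3178^2 = 0.01263.
Overall selectivity = C_P/C_Q = r_Pτ/(r_Qτ) = r_P/r_Q = 7.59.

7.59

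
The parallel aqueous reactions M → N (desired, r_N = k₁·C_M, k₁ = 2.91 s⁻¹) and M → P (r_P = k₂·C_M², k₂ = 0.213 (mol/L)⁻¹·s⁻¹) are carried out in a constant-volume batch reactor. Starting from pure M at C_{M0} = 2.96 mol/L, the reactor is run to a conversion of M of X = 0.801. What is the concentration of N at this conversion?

C_M = C_{M0}(1−X) = 0.5890 mol/L.
Along a PFR/batch, dC_N/dC_M = −r_N/(r_N+r_P) = −k₁/(k₁+k₂·C_M).
Integrating from C_{M0} to C_M: C_N = (2.91/0.213)·ln[(2.91+0.213·2.96)/(2.91+0.213·0.589)] = 13.66·ln(3.540/3.035) = 2.103 mol/L.

2.10 mol/L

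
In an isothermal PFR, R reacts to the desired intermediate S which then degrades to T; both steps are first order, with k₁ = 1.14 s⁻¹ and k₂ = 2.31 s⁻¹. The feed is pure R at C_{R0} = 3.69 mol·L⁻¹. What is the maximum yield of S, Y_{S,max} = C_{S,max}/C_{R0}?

0.248

At the optimum, C_{S,max}/C_{R0} = (k₁/k₂)^[k₂/(k₂−k₁)].
= (1.14/2.31)^(2.31/(2.31−1.14)) = (0.4935)^(1.974) = 0.2480.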